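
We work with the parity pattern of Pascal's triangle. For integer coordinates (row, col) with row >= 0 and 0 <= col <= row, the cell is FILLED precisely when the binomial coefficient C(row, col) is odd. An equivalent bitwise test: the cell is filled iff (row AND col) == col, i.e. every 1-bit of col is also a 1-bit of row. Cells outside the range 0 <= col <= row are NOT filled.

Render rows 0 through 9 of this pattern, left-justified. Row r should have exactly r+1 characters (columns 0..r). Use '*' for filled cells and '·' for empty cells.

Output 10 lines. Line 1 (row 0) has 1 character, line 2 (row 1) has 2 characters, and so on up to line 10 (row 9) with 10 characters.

r0=0: *
r1=1: **
r2=10: *·*
r3=11: ****
r4=100: *···*
r5=101: **··**
r6=110: *·*·*·*
r7=111: ********
r8=1000: *·······*
r9=1001: **······**

Answer: *
**
*·*
****
*···*
**··**
*·*·*·*
********
*·······*
**······**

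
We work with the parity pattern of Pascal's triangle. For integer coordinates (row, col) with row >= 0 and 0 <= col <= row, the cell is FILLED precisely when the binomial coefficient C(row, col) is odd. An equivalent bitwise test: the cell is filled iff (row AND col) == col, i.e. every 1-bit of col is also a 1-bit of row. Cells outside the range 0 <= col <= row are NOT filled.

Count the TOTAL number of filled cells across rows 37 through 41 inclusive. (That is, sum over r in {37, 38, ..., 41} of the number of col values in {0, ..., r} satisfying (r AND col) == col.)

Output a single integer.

r37=100101 pc3: +8 =8
r38=100110 pc3: +8 =16
r39=100111 pc4: +16 =32
r40=101000 pc2: +4 =36
r41=101001 pc3: +8 =44

Answer: 44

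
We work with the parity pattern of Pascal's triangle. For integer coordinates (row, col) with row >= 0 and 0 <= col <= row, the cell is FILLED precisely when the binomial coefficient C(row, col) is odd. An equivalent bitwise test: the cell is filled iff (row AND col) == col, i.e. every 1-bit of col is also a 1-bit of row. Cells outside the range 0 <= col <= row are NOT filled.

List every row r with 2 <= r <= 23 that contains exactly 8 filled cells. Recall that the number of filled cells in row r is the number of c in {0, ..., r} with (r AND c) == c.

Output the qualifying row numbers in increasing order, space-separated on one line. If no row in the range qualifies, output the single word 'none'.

Row r has 2^popcount(r) filled cells, so we need popcount(r) = log2(8) = 3.
Scan r = 2..23 and keep those with exactly 3 one-bits:
r=2=10 popcount=1 -> skip
r=3=11 popcount=2 -> skip
r=4=100 popcount=1 -> skip
r=5=101 popcount=2 -> skip
r=6=110 popcount=2 -> skip
r=7=111 popcount=3 -> KEEP
r=8=1000 popcount=1 -> skip
r=9=1001 popcount=2 -> skip
r=10=1010 popcount=2 -> skip
r=11=1011 popcount=3 -> KEEP
r=12=1100 popcount=2 -> skip
r=13=1101 popcount=3 -> KEEP
r=14=1110 popcount=3 -> KEEP
r=15=1111 popcount=4 -> skip
r=16=10000 popcount=1 -> skip
r=17=10001 popcount=2 -> skip
r=18=10010 popcount=2 -> skip
r=19=10011 popcount=3 -> KEEP
r=20=10100 popcount=2 -> skip
r=21=10101 popcount=3 -> KEEP
r=22=10110 popcount=3 -> KEEP
r=23=10111 popcount=4 -> skip
Kept rows: 7 11 13 14 19 21 22

Answer: 7 11 13 14 19 21 22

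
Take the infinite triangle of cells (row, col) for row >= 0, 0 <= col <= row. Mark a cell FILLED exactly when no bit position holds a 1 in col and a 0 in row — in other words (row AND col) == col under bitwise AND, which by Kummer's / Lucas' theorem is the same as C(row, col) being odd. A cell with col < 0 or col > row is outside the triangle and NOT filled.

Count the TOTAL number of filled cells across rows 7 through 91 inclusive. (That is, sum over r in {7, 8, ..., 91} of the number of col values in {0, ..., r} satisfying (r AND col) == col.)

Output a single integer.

Answer: 1052

Derivation:
r7=111 pc3: +8 =8
r8=1000 pc1: +2 =10
r9=1001 pc2: +4 =14
r10=1010 pc2: +4 =18
r11=1011 pc3: +8 =26
r12=1100 pc2: +4 =30
r13=1101 pc3: +8 =38
r14=1110 pc3: +8 =46
r15=1111 pc4: +16 =62
r16=10000 pc1: +2 =64
r17=10001 pc2: +4 =68
r18=10010 pc2: +4 =72
r19=10011 pc3: +8 =80
r20=10100 pc2: +4 =84
r21=10101 pc3: +8 =92
r22=10110 pc3: +8 =100
r23=10111 pc4: +16 =116
r24=11000 pc2: +4 =120
r25=11001 pc3: +8 =128
r26=11010 pc3: +8 =136
r27=11011 pc4: +16 =152
r28=11100 pc3: +8 =160
r29=11101 pc4: +16 =176
r30=11110 pc4: +16 =192
r31=11111 pc5: +32 =224
r32=100000 pc1: +2 =226
r33=100001 pc2: +4 =230
r34=100010 pc2: +4 =234
r35=100011 pc3: +8 =242
r36=100100 pc2: +4 =246
r37=100101 pc3: +8 =254
r38=100110 pc3: +8 =262
r39=100111 pc4: +16 =278
r40=101000 pc2: +4 =282
r41=101001 pc3: +8 =290
r42=101010 pc3: +8 =298
r43=101011 pc4: +16 =314
r44=101100 pc3: +8 =322
r45=101101 pc4: +16 =338
r46=101110 pc4: +16 =354
r47=101111 pc5: +32 =386
r48=110000 pc2: +4 =390
r49=110001 pc3: +8 =398
r50=110010 pc3: +8 =406
r51=110011 pc4: +16 =422
r52=110100 pc3: +8 =430
r53=110101 pc4: +16 =446
r54=110110 pc4: +16 =462
r55=110111 pc5: +32 =494
r56=111000 pc3: +8 =502
r57=111001 pc4: +16 =518
r58=111010 pc4: +16 =534
r59=111011 pc5: +32 =566
r60=111100 pc4: +16 =582
r61=111101 pc5: +32 =614
r62=111110 pc5: +32 =646
r63=111111 pc6: +64 =710
r64=1000000 pc1: +2 =712
r65=1000001 pc2: +4 =716
r66=1000010 pc2: +4 =720
r67=1000011 pc3: +8 =728
r68=1000100 pc2: +4 =732
r69=1000101 pc3: +8 =740
r70=1000110 pc3: +8 =748
r71=1000111 pc4: +16 =764
r72=1001000 pc2: +4 =768
r73=1001001 pc3: +8 =776
r74=1001010 pc3: +8 =784
r75=1001011 pc4: +16 =800
r76=1001100 pc3: +8 =808
r77=1001101 pc4: +16 =824
r78=1001110 pc4: +16 =840
r79=1001111 pc5: +32 =872
r80=1010000 pc2: +4 =876
r81=1010001 pc3: +8 =884
r82=1010010 pc3: +8 =892
r83=1010011 pc4: +16 =908
r84=1010100 pc3: +8 =916
r85=1010101 pc4: +16 =932
r86=1010110 pc4: +16 =948
r87=1010111 pc5: +32 =980
r88=1011000 pc3: +8 =988
r89=1011001 pc4: +16 =1004
r90=1011010 pc4: +16 =1020
r91=1011011 pc5: +32 =1052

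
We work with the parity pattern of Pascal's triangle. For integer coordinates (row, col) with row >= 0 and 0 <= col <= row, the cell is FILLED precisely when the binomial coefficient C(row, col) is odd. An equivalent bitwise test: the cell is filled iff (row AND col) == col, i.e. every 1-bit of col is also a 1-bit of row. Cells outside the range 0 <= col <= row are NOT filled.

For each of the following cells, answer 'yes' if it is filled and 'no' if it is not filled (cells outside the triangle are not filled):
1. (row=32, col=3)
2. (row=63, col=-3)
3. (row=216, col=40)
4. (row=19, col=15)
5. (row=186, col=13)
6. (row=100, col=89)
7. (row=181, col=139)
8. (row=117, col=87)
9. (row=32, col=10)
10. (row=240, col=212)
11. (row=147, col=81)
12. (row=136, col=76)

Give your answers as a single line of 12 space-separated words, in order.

Answer: no no no no no no no no no no no no

Derivation:
(32,3): row=0b100000, col=0b11, row AND col = 0b0 = 0; 0 != 3 -> empty
(63,-3): col outside [0, 63] -> not filled
(216,40): row=0b11011000, col=0b101000, row AND col = 0b1000 = 8; 8 != 40 -> empty
(19,15): row=0b10011, col=0b1111, row AND col = 0b11 = 3; 3 != 15 -> empty
(186,13): row=0b10111010, col=0b1101, row AND col = 0b1000 = 8; 8 != 13 -> empty
(100,89): row=0b1100100, col=0b1011001, row AND col = 0b1000000 = 64; 64 != 89 -> empty
(181,139): row=0b10110101, col=0b10001011, row AND col = 0b10000001 = 129; 129 != 139 -> empty
(117,87): row=0b1110101, col=0b1010111, row AND col = 0b1010101 = 85; 85 != 87 -> empty
(32,10): row=0b100000, col=0b1010, row AND col = 0b0 = 0; 0 != 10 -> empty
(240,212): row=0b11110000, col=0b11010100, row AND col = 0b11010000 = 208; 208 != 212 -> empty
(147,81): row=0b10010011, col=0b1010001, row AND col = 0b10001 = 17; 17 != 81 -> empty
(136,76): row=0b10001000, col=0b1001100, row AND col = 0b1000 = 8; 8 != 76 -> empty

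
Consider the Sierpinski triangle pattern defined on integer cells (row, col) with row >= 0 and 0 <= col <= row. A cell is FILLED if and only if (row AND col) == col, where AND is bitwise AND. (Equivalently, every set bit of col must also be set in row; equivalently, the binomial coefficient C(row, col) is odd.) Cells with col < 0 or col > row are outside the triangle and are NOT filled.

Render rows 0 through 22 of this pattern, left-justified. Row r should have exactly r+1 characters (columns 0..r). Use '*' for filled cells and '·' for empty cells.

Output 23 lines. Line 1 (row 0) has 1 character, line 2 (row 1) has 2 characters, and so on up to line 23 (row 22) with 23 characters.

r0=0: *
r1=1: **
r2=10: *·*
r3=11: ****
r4=100: *···*
r5=101: **··**
r6=110: *·*·*·*
r7=111: ********
r8=1000: *·······*
r9=1001: **······**
r10=1010: *·*·····*·*
r11=1011: ****····****
r12=1100: *···*···*···*
r13=1101: **··**··**··**
r14=1110: *·*·*·*·*·*·*·*
r15=1111: ****************
r16=10000: *···············*
r17=10001: **··············**
r18=10010: *·*·············*·*
r19=10011: ****············****
r20=10100: *···*···········*···*
r21=10101: **··**··········**··**
r22=10110: *·*·*·*·········*·*·*·*

Answer: *
**
*·*
****
*···*
**··**
*·*·*·*
********
*·······*
**······**
*·*·····*·*
****····****
*···*···*···*
**··**··**··**
*·*·*·*·*·*·*·*
****************
*···············*
**··············**
*·*·············*·*
****············****
*···*···········*···*
**··**··········**··**
*·*·*·*·········*·*·*·*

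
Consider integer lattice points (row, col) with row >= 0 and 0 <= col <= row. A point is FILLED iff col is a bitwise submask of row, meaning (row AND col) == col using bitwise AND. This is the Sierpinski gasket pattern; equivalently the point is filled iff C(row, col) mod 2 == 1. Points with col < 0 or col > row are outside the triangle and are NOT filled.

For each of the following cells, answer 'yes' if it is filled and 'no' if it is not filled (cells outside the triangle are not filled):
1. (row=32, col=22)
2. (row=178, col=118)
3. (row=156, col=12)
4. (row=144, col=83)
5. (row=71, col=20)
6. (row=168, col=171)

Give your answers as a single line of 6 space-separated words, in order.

Answer: no no yes no no no

Derivation:
(32,22): row=0b100000, col=0b10110, row AND col = 0b0 = 0; 0 != 22 -> empty
(178,118): row=0b10110010, col=0b1110110, row AND col = 0b110010 = 50; 50 != 118 -> empty
(156,12): row=0b10011100, col=0b1100, row AND col = 0b1100 = 12; 12 == 12 -> filled
(144,83): row=0b10010000, col=0b1010011, row AND col = 0b10000 = 16; 16 != 83 -> empty
(71,20): row=0b1000111, col=0b10100, row AND col = 0b100 = 4; 4 != 20 -> empty
(168,171): col outside [0, 168] -> not filled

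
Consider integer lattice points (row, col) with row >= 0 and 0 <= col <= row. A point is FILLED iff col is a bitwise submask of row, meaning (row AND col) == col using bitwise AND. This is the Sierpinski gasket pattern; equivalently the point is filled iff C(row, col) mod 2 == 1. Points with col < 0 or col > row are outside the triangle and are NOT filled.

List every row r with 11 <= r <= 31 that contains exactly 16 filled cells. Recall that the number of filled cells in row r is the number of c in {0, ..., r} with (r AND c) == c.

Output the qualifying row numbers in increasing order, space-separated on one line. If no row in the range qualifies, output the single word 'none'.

Answer: 15 23 27 29 30

Derivation:
Row r has 2^popcount(r) filled cells, so we need popcount(r) = log2(16) = 4.
Scan r = 11..31 and keep those with exactly 4 one-bits:
r=11=1011 popcount=3 -> skip
r=12=1100 popcount=2 -> skip
r=13=1101 popcount=3 -> skip
r=14=1110 popcount=3 -> skip
r=15=1111 popcount=4 -> KEEP
r=16=10000 popcount=1 -> skip
r=17=10001 popcount=2 -> skip
r=18=10010 popcount=2 -> skip
r=19=10011 popcount=3 -> skip
r=20=10100 popcount=2 -> skip
r=21=10101 popcount=3 -> skip
r=22=10110 popcount=3 -> skip
r=23=10111 popcount=4 -> KEEP
r=24=11000 popcount=2 -> skip
r=25=11001 popcount=3 -> skip
r=26=11010 popcount=3 -> skip
r=27=11011 popcount=4 -> KEEP
r=28=11100 popcount=3 -> skip
r=29=11101 popcount=4 -> KEEP
r=30=11110 popcount=4 -> KEEP
r=31=11111 popcount=5 -> skip
Kept rows: 15 23 27 29 30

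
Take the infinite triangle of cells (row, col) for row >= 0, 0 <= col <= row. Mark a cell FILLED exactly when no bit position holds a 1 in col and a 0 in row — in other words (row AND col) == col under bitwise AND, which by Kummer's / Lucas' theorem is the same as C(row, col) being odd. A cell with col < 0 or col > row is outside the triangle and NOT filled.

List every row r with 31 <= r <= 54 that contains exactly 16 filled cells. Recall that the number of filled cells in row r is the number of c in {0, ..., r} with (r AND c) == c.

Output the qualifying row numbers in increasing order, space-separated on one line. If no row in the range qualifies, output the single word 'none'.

Answer: 39 43 45 46 51 53 54

Derivation:
Row r has 2^popcount(r) filled cells, so we need popcount(r) = log2(16) = 4.
Scan r = 31..54 and keep those with exactly 4 one-bits:
r=31=11111 popcount=5 -> skip
r=32=100000 popcount=1 -> skip
r=33=100001 popcount=2 -> skip
r=34=100010 popcount=2 -> skip
r=35=100011 popcount=3 -> skip
r=36=100100 popcount=2 -> skip
r=37=100101 popcount=3 -> skip
r=38=100110 popcount=3 -> skip
r=39=100111 popcount=4 -> KEEP
r=40=101000 popcount=2 -> skip
r=41=101001 popcount=3 -> skip
r=42=101010 popcount=3 -> skip
r=43=101011 popcount=4 -> KEEP
r=44=101100 popcount=3 -> skip
r=45=101101 popcount=4 -> KEEP
r=46=101110 popcount=4 -> KEEP
r=47=101111 popcount=5 -> skip
r=48=110000 popcount=2 -> skip
r=49=110001 popcount=3 -> skip
r=50=110010 popcount=3 -> skip
r=51=110011 popcount=4 -> KEEP
r=52=110100 popcount=3 -> skip
r=53=110101 popcount=4 -> KEEP
r=54=110110 popcount=4 -> KEEP
Kept rows: 39 43 45 46 51 53 54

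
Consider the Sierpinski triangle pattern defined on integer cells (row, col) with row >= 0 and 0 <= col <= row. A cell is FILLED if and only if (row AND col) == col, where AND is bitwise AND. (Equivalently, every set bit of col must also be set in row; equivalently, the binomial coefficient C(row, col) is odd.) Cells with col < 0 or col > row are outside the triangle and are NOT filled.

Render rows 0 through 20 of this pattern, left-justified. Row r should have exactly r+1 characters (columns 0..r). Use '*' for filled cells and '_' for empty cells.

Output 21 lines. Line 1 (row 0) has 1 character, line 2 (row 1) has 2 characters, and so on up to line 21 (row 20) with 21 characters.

Answer: *
**
*_*
****
*___*
**__**
*_*_*_*
********
*_______*
**______**
*_*_____*_*
****____****
*___*___*___*
**__**__**__**
*_*_*_*_*_*_*_*
****************
*_______________*
**______________**
*_*_____________*_*
****____________****
*___*___________*___*

Derivation:
r0=0: *
r1=1: **
r2=10: *_*
r3=11: ****
r4=100: *___*
r5=101: **__**
r6=110: *_*_*_*
r7=111: ********
r8=1000: *_______*
r9=1001: **______**
r10=1010: *_*_____*_*
r11=1011: ****____****
r12=1100: *___*___*___*
r13=1101: **__**__**__**
r14=1110: *_*_*_*_*_*_*_*
r15=1111: ****************
r16=10000: *_______________*
r17=10001: **______________**
r18=10010: *_*_____________*_*
r19=10011: ****____________****
r20=10100: *___*___________*___*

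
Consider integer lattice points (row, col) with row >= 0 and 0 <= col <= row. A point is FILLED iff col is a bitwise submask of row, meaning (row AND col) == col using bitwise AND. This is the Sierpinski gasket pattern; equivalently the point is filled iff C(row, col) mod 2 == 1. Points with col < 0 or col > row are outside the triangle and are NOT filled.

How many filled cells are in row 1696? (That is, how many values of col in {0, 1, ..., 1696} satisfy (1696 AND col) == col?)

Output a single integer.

1696 in binary = 11010100000
popcount(1696) = number of 1-bits in 11010100000 = 4
A col c satisfies (1696 AND c) == c iff every set bit of c is also set in 1696; each of the 4 set bits of 1696 can independently be on or off in c.
count = 2^4 = 16

Answer: 16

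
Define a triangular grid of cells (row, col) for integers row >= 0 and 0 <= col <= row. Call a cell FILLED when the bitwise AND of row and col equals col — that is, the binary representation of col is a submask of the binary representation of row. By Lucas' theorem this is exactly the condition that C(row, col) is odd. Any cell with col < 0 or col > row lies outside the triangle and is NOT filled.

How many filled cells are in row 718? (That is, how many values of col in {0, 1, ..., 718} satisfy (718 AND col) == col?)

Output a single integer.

Answer: 64

Derivation:
718 in binary = 1011001110
popcount(718) = number of 1-bits in 1011001110 = 6
A col c satisfies (718 AND c) == c iff every set bit of c is also set in 718; each of the 6 set bits of 718 can independently be on or off in c.
count = 2^6 = 64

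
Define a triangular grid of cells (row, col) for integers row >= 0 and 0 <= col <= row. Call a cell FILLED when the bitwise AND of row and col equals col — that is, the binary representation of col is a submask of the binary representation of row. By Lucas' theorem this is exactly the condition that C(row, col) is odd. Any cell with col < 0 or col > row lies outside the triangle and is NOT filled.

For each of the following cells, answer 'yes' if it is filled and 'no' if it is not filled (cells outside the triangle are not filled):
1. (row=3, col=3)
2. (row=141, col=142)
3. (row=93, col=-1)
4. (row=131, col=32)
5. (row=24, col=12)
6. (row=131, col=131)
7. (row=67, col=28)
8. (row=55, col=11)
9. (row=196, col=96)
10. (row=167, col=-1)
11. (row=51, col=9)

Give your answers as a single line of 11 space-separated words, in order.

(3,3): row=0b11, col=0b11, row AND col = 0b11 = 3; 3 == 3 -> filled
(141,142): col outside [0, 141] -> not filled
(93,-1): col outside [0, 93] -> not filled
(131,32): row=0b10000011, col=0b100000, row AND col = 0b0 = 0; 0 != 32 -> empty
(24,12): row=0b11000, col=0b1100, row AND col = 0b1000 = 8; 8 != 12 -> empty
(131,131): row=0b10000011, col=0b10000011, row AND col = 0b10000011 = 131; 131 == 131 -> filled
(67,28): row=0b1000011, col=0b11100, row AND col = 0b0 = 0; 0 != 28 -> empty
(55,11): row=0b110111, col=0b1011, row AND col = 0b11 = 3; 3 != 11 -> empty
(196,96): row=0b11000100, col=0b1100000, row AND col = 0b1000000 = 64; 64 != 96 -> empty
(167,-1): col outside [0, 167] -> not filled
(51,9): row=0b110011, col=0b1001, row AND col = 0b1 = 1; 1 != 9 -> empty

Answer: yes no no no no yes no no no no no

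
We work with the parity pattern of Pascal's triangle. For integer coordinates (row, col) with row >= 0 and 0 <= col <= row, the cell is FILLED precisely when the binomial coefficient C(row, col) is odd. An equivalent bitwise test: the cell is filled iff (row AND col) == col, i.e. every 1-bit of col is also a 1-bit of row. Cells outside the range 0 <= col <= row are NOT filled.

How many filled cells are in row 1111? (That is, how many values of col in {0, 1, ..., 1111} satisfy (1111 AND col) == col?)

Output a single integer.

Answer: 64

Derivation:
1111 in binary = 10001010111
popcount(1111) = number of 1-bits in 10001010111 = 6
A col c satisfies (1111 AND c) == c iff every set bit of c is also set in 1111; each of the 6 set bits of 1111 can independently be on or off in c.
count = 2^6 = 64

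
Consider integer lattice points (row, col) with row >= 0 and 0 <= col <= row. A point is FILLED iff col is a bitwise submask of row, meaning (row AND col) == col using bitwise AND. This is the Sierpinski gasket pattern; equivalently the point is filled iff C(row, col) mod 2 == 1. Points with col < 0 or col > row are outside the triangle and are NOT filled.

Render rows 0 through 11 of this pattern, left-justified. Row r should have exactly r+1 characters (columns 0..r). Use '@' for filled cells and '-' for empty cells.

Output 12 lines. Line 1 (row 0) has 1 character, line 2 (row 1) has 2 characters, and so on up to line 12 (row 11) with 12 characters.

r0=0: @
r1=1: @@
r2=10: @-@
r3=11: @@@@
r4=100: @---@
r5=101: @@--@@
r6=110: @-@-@-@
r7=111: @@@@@@@@
r8=1000: @-------@
r9=1001: @@------@@
r10=1010: @-@-----@-@
r11=1011: @@@@----@@@@

Answer: @
@@
@-@
@@@@
@---@
@@--@@
@-@-@-@
@@@@@@@@
@-------@
@@------@@
@-@-----@-@
@@@@----@@@@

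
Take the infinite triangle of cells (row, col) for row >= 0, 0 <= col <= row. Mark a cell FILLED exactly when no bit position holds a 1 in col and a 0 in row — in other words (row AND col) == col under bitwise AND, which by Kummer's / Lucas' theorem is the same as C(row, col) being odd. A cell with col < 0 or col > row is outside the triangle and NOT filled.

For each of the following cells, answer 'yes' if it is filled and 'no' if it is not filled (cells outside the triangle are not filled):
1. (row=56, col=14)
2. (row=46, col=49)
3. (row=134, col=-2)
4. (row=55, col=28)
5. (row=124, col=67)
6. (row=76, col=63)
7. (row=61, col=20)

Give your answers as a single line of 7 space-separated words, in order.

Answer: no no no no no no yes

Derivation:
(56,14): row=0b111000, col=0b1110, row AND col = 0b1000 = 8; 8 != 14 -> empty
(46,49): col outside [0, 46] -> not filled
(134,-2): col outside [0, 134] -> not filled
(55,28): row=0b110111, col=0b11100, row AND col = 0b10100 = 20; 20 != 28 -> empty
(124,67): row=0b1111100, col=0b1000011, row AND col = 0b1000000 = 64; 64 != 67 -> empty
(76,63): row=0b1001100, col=0b111111, row AND col = 0b1100 = 12; 12 != 63 -> empty
(61,20): row=0b111101, col=0b10100, row AND col = 0b10100 = 20; 20 == 20 -> filled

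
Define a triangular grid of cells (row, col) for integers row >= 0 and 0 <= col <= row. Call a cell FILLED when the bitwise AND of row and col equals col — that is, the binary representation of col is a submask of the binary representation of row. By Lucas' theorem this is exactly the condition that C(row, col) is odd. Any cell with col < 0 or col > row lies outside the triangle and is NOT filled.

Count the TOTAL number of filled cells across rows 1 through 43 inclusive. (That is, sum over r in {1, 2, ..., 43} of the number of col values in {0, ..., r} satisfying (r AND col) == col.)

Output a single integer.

r1=1 pc1: +2 =2
r2=10 pc1: +2 =4
r3=11 pc2: +4 =8
r4=100 pc1: +2 =10
r5=101 pc2: +4 =14
r6=110 pc2: +4 =18
r7=111 pc3: +8 =26
r8=1000 pc1: +2 =28
r9=1001 pc2: +4 =32
r10=1010 pc2: +4 =36
r11=1011 pc3: +8 =44
r12=1100 pc2: +4 =48
r13=1101 pc3: +8 =56
r14=1110 pc3: +8 =64
r15=1111 pc4: +16 =80
r16=10000 pc1: +2 =82
r17=10001 pc2: +4 =86
r18=10010 pc2: +4 =90
r19=10011 pc3: +8 =98
r20=10100 pc2: +4 =102
r21=10101 pc3: +8 =110
r22=10110 pc3: +8 =118
r23=10111 pc4: +16 =134
r24=11000 pc2: +4 =138
r25=11001 pc3: +8 =146
r26=11010 pc3: +8 =154
r27=11011 pc4: +16 =170
r28=11100 pc3: +8 =178
r29=11101 pc4: +16 =194
r30=11110 pc4: +16 =210
r31=11111 pc5: +32 =242
r32=100000 pc1: +2 =244
r33=100001 pc2: +4 =248
r34=100010 pc2: +4 =252
r35=100011 pc3: +8 =260
r36=100100 pc2: +4 =264
r37=100101 pc3: +8 =272
r38=100110 pc3: +8 =280
r39=100111 pc4: +16 =296
r40=101000 pc2: +4 =300
r41=101001 pc3: +8 =308
r42=101010 pc3: +8 =316
r43=101011 pc4: +16 =332

Answer: 332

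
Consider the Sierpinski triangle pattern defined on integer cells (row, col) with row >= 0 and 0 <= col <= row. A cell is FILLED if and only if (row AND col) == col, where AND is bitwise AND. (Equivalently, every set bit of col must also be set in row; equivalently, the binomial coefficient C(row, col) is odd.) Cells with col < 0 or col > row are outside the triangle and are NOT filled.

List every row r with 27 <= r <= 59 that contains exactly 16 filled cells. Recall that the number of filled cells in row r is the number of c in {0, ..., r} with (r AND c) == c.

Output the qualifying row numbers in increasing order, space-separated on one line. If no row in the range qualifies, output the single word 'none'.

Row r has 2^popcount(r) filled cells, so we need popcount(r) = log2(16) = 4.
Scan r = 27..59 and keep those with exactly 4 one-bits:
r=27=11011 popcount=4 -> KEEP
r=28=11100 popcount=3 -> skip
r=29=11101 popcount=4 -> KEEP
r=30=11110 popcount=4 -> KEEP
r=31=11111 popcount=5 -> skip
r=32=100000 popcount=1 -> skip
r=33=100001 popcount=2 -> skip
r=34=100010 popcount=2 -> skip
r=35=100011 popcount=3 -> skip
r=36=100100 popcount=2 -> skip
r=37=100101 popcount=3 -> skip
r=38=100110 popcount=3 -> skip
r=39=100111 popcount=4 -> KEEP
r=40=101000 popcount=2 -> skip
r=41=101001 popcount=3 -> skip
r=42=101010 popcount=3 -> skip
r=43=101011 popcount=4 -> KEEP
r=44=101100 popcount=3 -> skip
r=45=101101 popcount=4 -> KEEP
r=46=101110 popcount=4 -> KEEP
r=47=101111 popcount=5 -> skip
r=48=110000 popcount=2 -> skip
r=49=110001 popcount=3 -> skip
r=50=110010 popcount=3 -> skip
r=51=110011 popcount=4 -> KEEP
r=52=110100 popcount=3 -> skip
r=53=110101 popcount=4 -> KEEP
r=54=110110 popcount=4 -> KEEP
r=55=110111 popcount=5 -> skip
r=56=111000 popcount=3 -> skip
r=57=111001 popcount=4 -> KEEP
r=58=111010 popcount=4 -> KEEP
r=59=111011 popcount=5 -> skip
Kept rows: 27 29 30 39 43 45 46 51 53 54 57 58

Answer: 27 29 30 39 43 45 46 51 53 54 57 58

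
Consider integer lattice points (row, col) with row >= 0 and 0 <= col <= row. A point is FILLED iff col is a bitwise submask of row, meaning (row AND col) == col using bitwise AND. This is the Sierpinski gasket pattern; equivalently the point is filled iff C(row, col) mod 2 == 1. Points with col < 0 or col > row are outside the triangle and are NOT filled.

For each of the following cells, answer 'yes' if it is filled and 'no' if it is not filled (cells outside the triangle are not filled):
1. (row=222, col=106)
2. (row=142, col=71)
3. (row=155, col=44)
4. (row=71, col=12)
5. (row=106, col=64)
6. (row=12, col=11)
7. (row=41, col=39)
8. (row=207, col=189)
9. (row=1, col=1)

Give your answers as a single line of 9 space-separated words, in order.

Answer: no no no no yes no no no yes

Derivation:
(222,106): row=0b11011110, col=0b1101010, row AND col = 0b1001010 = 74; 74 != 106 -> empty
(142,71): row=0b10001110, col=0b1000111, row AND col = 0b110 = 6; 6 != 71 -> empty
(155,44): row=0b10011011, col=0b101100, row AND col = 0b1000 = 8; 8 != 44 -> empty
(71,12): row=0b1000111, col=0b1100, row AND col = 0b100 = 4; 4 != 12 -> empty
(106,64): row=0b1101010, col=0b1000000, row AND col = 0b1000000 = 64; 64 == 64 -> filled
(12,11): row=0b1100, col=0b1011, row AND col = 0b1000 = 8; 8 != 11 -> empty
(41,39): row=0b101001, col=0b100111, row AND col = 0b100001 = 33; 33 != 39 -> empty
(207,189): row=0b11001111, col=0b10111101, row AND col = 0b10001101 = 141; 141 != 189 -> empty
(1,1): row=0b1, col=0b1, row AND col = 0b1 = 1; 1 == 1 -> filled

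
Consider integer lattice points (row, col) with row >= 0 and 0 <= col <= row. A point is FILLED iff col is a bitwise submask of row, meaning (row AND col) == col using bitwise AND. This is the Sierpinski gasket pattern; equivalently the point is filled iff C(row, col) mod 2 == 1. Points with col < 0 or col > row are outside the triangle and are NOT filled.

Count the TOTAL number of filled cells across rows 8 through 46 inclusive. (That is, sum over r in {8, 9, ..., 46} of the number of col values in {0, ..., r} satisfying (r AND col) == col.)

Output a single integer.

r8=1000 pc1: +2 =2
r9=1001 pc2: +4 =6
r10=1010 pc2: +4 =10
r11=1011 pc3: +8 =18
r12=1100 pc2: +4 =22
r13=1101 pc3: +8 =30
r14=1110 pc3: +8 =38
r15=1111 pc4: +16 =54
r16=10000 pc1: +2 =56
r17=10001 pc2: +4 =60
r18=10010 pc2: +4 =64
r19=10011 pc3: +8 =72
r20=10100 pc2: +4 =76
r21=10101 pc3: +8 =84
r22=10110 pc3: +8 =92
r23=10111 pc4: +16 =108
r24=11000 pc2: +4 =112
r25=11001 pc3: +8 =120
r26=11010 pc3: +8 =128
r27=11011 pc4: +16 =144
r28=11100 pc3: +8 =152
r29=11101 pc4: +16 =168
r30=11110 pc4: +16 =184
r31=11111 pc5: +32 =216
r32=100000 pc1: +2 =218
r33=100001 pc2: +4 =222
r34=100010 pc2: +4 =226
r35=100011 pc3: +8 =234
r36=100100 pc2: +4 =238
r37=100101 pc3: +8 =246
r38=100110 pc3: +8 =254
r39=100111 pc4: +16 =270
r40=101000 pc2: +4 =274
r41=101001 pc3: +8 =282
r42=101010 pc3: +8 =290
r43=101011 pc4: +16 =306
r44=101100 pc3: +8 =314
r45=101101 pc4: +16 =330
r46=101110 pc4: +16 =346

Answer: 346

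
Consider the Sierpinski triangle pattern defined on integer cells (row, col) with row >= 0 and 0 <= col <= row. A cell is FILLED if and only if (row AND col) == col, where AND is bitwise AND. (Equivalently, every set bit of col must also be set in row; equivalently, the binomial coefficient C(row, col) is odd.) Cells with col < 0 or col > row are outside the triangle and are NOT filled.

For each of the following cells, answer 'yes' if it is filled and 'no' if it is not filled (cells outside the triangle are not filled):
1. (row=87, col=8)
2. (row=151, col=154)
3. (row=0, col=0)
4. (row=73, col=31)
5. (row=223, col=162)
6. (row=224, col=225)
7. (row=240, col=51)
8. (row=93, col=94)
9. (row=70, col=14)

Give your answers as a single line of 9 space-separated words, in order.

Answer: no no yes no no no no no no

Derivation:
(87,8): row=0b1010111, col=0b1000, row AND col = 0b0 = 0; 0 != 8 -> empty
(151,154): col outside [0, 151] -> not filled
(0,0): row=0b0, col=0b0, row AND col = 0b0 = 0; 0 == 0 -> filled
(73,31): row=0b1001001, col=0b11111, row AND col = 0b1001 = 9; 9 != 31 -> empty
(223,162): row=0b11011111, col=0b10100010, row AND col = 0b10000010 = 130; 130 != 162 -> empty
(224,225): col outside [0, 224] -> not filled
(240,51): row=0b11110000, col=0b110011, row AND col = 0b110000 = 48; 48 != 51 -> empty
(93,94): col outside [0, 93] -> not filled
(70,14): row=0b1000110, col=0b1110, row AND col = 0b110 = 6; 6 != 14 -> empty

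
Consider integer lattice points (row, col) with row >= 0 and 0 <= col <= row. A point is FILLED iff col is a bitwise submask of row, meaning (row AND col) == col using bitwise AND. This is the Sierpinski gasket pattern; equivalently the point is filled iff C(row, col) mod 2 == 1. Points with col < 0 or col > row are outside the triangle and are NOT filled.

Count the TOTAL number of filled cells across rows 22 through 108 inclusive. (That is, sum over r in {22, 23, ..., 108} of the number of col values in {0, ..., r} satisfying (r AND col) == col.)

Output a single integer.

r22=10110 pc3: +8 =8
r23=10111 pc4: +16 =24
r24=11000 pc2: +4 =28
r25=11001 pc3: +8 =36
r26=11010 pc3: +8 =44
r27=11011 pc4: +16 =60
r28=11100 pc3: +8 =68
r29=11101 pc4: +16 =84
r30=11110 pc4: +16 =100
r31=11111 pc5: +32 =132
r32=100000 pc1: +2 =134
r33=100001 pc2: +4 =138
r34=100010 pc2: +4 =142
r35=100011 pc3: +8 =150
r36=100100 pc2: +4 =154
r37=100101 pc3: +8 =162
r38=100110 pc3: +8 =170
r39=100111 pc4: +16 =186
r40=101000 pc2: +4 =190
r41=101001 pc3: +8 =198
r42=101010 pc3: +8 =206
r43=101011 pc4: +16 =222
r44=101100 pc3: +8 =230
r45=101101 pc4: +16 =246
r46=101110 pc4: +16 =262
r47=101111 pc5: +32 =294
r48=110000 pc2: +4 =298
r49=110001 pc3: +8 =306
r50=110010 pc3: +8 =314
r51=110011 pc4: +16 =330
r52=110100 pc3: +8 =338
r53=110101 pc4: +16 =354
r54=110110 pc4: +16 =370
r55=110111 pc5: +32 =402
r56=111000 pc3: +8 =410
r57=111001 pc4: +16 =426
r58=111010 pc4: +16 =442
r59=111011 pc5: +32 =474
r60=111100 pc4: +16 =490
r61=111101 pc5: +32 =522
r62=111110 pc5: +32 =554
r63=111111 pc6: +64 =618
r64=1000000 pc1: +2 =620
r65=1000001 pc2: +4 =624
r66=1000010 pc2: +4 =628
r67=1000011 pc3: +8 =636
r68=1000100 pc2: +4 =640
r69=1000101 pc3: +8 =648
r70=1000110 pc3: +8 =656
r71=1000111 pc4: +16 =672
r72=1001000 pc2: +4 =676
r73=1001001 pc3: +8 =684
r74=1001010 pc3: +8 =692
r75=1001011 pc4: +16 =708
r76=1001100 pc3: +8 =716
r77=1001101 pc4: +16 =732
r78=1001110 pc4: +16 =748
r79=1001111 pc5: +32 =780
r80=1010000 pc2: +4 =784
r81=1010001 pc3: +8 =792
r82=1010010 pc3: +8 =800
r83=1010011 pc4: +16 =816
r84=1010100 pc3: +8 =824
r85=1010101 pc4: +16 =840
r86=1010110 pc4: +16 =856
r87=1010111 pc5: +32 =888
r88=1011000 pc3: +8 =896
r89=1011001 pc4: +16 =912
r90=1011010 pc4: +16 =928
r91=1011011 pc5: +32 =960
r92=1011100 pc4: +16 =976
r93=1011101 pc5: +32 =1008
r94=1011110 pc5: +32 =1040
r95=1011111 pc6: +64 =1104
r96=1100000 pc2: +4 =1108
r97=1100001 pc3: +8 =1116
r98=1100010 pc3: +8 =1124
r99=1100011 pc4: +16 =1140
r100=1100100 pc3: +8 =1148
r101=1100101 pc4: +16 =1164
r102=1100110 pc4: +16 =1180
r103=1100111 pc5: +32 =1212
r104=1101000 pc3: +8 =1220
r105=1101001 pc4: +16 =1236
r106=1101010 pc4: +16 =1252
r107=1101011 pc5: +32 =1284
r108=1101100 pc4: +16 =1300

Answer: 1300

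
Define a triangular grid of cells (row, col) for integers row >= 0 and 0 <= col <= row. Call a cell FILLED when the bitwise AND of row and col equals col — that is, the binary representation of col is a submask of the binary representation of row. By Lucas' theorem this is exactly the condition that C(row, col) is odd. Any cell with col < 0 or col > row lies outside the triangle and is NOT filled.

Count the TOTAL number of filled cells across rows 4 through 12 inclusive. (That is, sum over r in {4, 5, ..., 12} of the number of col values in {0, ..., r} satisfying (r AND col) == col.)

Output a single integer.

Answer: 40

Derivation:
r4=100 pc1: +2 =2
r5=101 pc2: +4 =6
r6=110 pc2: +4 =10
r7=111 pc3: +8 =18
r8=1000 pc1: +2 =20
r9=1001 pc2: +4 =24
r10=1010 pc2: +4 =28
r11=1011 pc3: +8 =36
r12=1100 pc2: +4 =40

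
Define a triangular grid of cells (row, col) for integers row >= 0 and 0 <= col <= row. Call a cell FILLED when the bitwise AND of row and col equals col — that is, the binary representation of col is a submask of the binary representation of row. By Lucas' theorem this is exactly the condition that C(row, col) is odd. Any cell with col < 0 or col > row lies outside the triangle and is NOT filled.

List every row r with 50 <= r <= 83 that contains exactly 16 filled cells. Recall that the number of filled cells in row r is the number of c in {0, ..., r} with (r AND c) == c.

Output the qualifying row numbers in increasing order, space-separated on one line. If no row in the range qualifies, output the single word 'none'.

Row r has 2^popcount(r) filled cells, so we need popcount(r) = log2(16) = 4.
Scan r = 50..83 and keep those with exactly 4 one-bits:
r=50=110010 popcount=3 -> skip
r=51=110011 popcount=4 -> KEEP
r=52=110100 popcount=3 -> skip
r=53=110101 popcount=4 -> KEEP
r=54=110110 popcount=4 -> KEEP
r=55=110111 popcount=5 -> skip
r=56=111000 popcount=3 -> skip
r=57=111001 popcount=4 -> KEEP
r=58=111010 popcount=4 -> KEEP
r=59=111011 popcount=5 -> skip
r=60=111100 popcount=4 -> KEEP
r=61=111101 popcount=5 -> skip
r=62=111110 popcount=5 -> skip
r=63=111111 popcount=6 -> skip
r=64=1000000 popcount=1 -> skip
r=65=1000001 popcount=2 -> skip
r=66=1000010 popcount=2 -> skip
r=67=1000011 popcount=3 -> skip
r=68=1000100 popcount=2 -> skip
r=69=1000101 popcount=3 -> skip
r=70=1000110 popcount=3 -> skip
r=71=1000111 popcount=4 -> KEEP
r=72=1001000 popcount=2 -> skip
r=73=1001001 popcount=3 -> skip
r=74=1001010 popcount=3 -> skip
r=75=1001011 popcount=4 -> KEEP
r=76=1001100 popcount=3 -> skip
r=77=1001101 popcount=4 -> KEEP
r=78=1001110 popcount=4 -> KEEP
r=79=1001111 popcount=5 -> skip
r=80=1010000 popcount=2 -> skip
r=81=1010001 popcount=3 -> skip
r=82=1010010 popcount=3 -> skip
r=83=1010011 popcount=4 -> KEEP
Kept rows: 51 53 54 57 58 60 71 75 77 78 83

Answer: 51 53 54 57 58 60 71 75 77 78 83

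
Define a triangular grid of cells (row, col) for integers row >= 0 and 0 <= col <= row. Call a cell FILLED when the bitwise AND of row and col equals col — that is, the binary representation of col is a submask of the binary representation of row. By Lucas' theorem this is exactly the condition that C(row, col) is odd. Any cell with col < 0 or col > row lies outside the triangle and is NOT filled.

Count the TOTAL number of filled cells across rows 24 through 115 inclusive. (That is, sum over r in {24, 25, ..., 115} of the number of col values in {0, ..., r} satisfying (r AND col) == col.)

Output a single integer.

Answer: 1476

Derivation:
r24=11000 pc2: +4 =4
r25=11001 pc3: +8 =12
r26=11010 pc3: +8 =20
r27=11011 pc4: +16 =36
r28=11100 pc3: +8 =44
r29=11101 pc4: +16 =60
r30=11110 pc4: +16 =76
r31=11111 pc5: +32 =108
r32=100000 pc1: +2 =110
r33=100001 pc2: +4 =114
r34=100010 pc2: +4 =118
r35=100011 pc3: +8 =126
r36=100100 pc2: +4 =130
r37=100101 pc3: +8 =138
r38=100110 pc3: +8 =146
r39=100111 pc4: +16 =162
r40=101000 pc2: +4 =166
r41=101001 pc3: +8 =174
r42=101010 pc3: +8 =182
r43=101011 pc4: +16 =198
r44=101100 pc3: +8 =206
r45=101101 pc4: +16 =222
r46=101110 pc4: +16 =238
r47=101111 pc5: +32 =270
r48=110000 pc2: +4 =274
r49=110001 pc3: +8 =282
r50=110010 pc3: +8 =290
r51=110011 pc4: +16 =306
r52=110100 pc3: +8 =314
r53=110101 pc4: +16 =330
r54=110110 pc4: +16 =346
r55=110111 pc5: +32 =378
r56=111000 pc3: +8 =386
r57=111001 pc4: +16 =402
r58=111010 pc4: +16 =418
r59=111011 pc5: +32 =450
r60=111100 pc4: +16 =466
r61=111101 pc5: +32 =498
r62=111110 pc5: +32 =530
r63=111111 pc6: +64 =594
r64=1000000 pc1: +2 =596
r65=1000001 pc2: +4 =600
r66=1000010 pc2: +4 =604
r67=1000011 pc3: +8 =612
r68=1000100 pc2: +4 =616
r69=1000101 pc3: +8 =624
r70=1000110 pc3: +8 =632
r71=1000111 pc4: +16 =648
r72=1001000 pc2: +4 =652
r73=1001001 pc3: +8 =660
r74=1001010 pc3: +8 =668
r75=1001011 pc4: +16 =684
r76=1001100 pc3: +8 =692
r77=1001101 pc4: +16 =708
r78=1001110 pc4: +16 =724
r79=1001111 pc5: +32 =756
r80=1010000 pc2: +4 =760
r81=1010001 pc3: +8 =768
r82=1010010 pc3: +8 =776
r83=1010011 pc4: +16 =792
r84=1010100 pc3: +8 =800
r85=1010101 pc4: +16 =816
r86=1010110 pc4: +16 =832
r87=1010111 pc5: +32 =864
r88=1011000 pc3: +8 =872
r89=1011001 pc4: +16 =888
r90=1011010 pc4: +16 =904
r91=1011011 pc5: +32 =936
r92=1011100 pc4: +16 =952
r93=1011101 pc5: +32 =984
r94=1011110 pc5: +32 =1016
r95=1011111 pc6: +64 =1080
r96=1100000 pc2: +4 =1084
r97=1100001 pc3: +8 =1092
r98=1100010 pc3: +8 =1100
r99=1100011 pc4: +16 =1116
r100=1100100 pc3: +8 =1124
r101=1100101 pc4: +16 =1140
r102=1100110 pc4: +16 =1156
r103=1100111 pc5: +32 =1188
r104=1101000 pc3: +8 =1196
r105=1101001 pc4: +16 =1212
r106=1101010 pc4: +16 =1228
r107=1101011 pc5: +32 =1260
r108=1101100 pc4: +16 =1276
r109=1101101 pc5: +32 =1308
r110=1101110 pc5: +32 =1340
r111=1101111 pc6: +64 =1404
r112=1110000 pc3: +8 =1412
r113=1110001 pc4: +16 =1428
r114=1110010 pc4: +16 =1444
r115=1110011 pc5: +32 =1476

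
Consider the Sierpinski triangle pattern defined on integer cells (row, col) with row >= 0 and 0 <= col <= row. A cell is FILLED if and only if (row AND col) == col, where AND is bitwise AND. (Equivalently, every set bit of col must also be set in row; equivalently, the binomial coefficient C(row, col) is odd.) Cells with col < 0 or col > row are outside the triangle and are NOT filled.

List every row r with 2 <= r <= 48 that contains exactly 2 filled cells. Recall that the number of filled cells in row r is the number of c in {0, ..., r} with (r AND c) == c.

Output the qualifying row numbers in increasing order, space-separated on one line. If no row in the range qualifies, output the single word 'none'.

Answer: 2 4 8 16 32

Derivation:
Row r has 2^popcount(r) filled cells, so we need popcount(r) = log2(2) = 1.
Scan r = 2..48 and keep those with exactly 1 one-bits:
r=2=10 popcount=1 -> KEEP
r=3=11 popcount=2 -> skip
r=4=100 popcount=1 -> KEEP
r=5=101 popcount=2 -> skip
r=6=110 popcount=2 -> skip
r=7=111 popcount=3 -> skip
r=8=1000 popcount=1 -> KEEP
r=9=1001 popcount=2 -> skip
r=10=1010 popcount=2 -> skip
r=11=1011 popcount=3 -> skip
r=12=1100 popcount=2 -> skip
r=13=1101 popcount=3 -> skip
r=14=1110 popcount=3 -> skip
r=15=1111 popcount=4 -> skip
r=16=10000 popcount=1 -> KEEP
r=17=10001 popcount=2 -> skip
r=18=10010 popcount=2 -> skip
r=19=10011 popcount=3 -> skip
r=20=10100 popcount=2 -> skip
r=21=10101 popcount=3 -> skip
r=22=10110 popcount=3 -> skip
r=23=10111 popcount=4 -> skip
r=24=11000 popcount=2 -> skip
r=25=11001 popcount=3 -> skip
r=26=11010 popcount=3 -> skip
r=27=11011 popcount=4 -> skip
r=28=11100 popcount=3 -> skip
r=29=11101 popcount=4 -> skip
r=30=11110 popcount=4 -> skip
r=31=11111 popcount=5 -> skip
r=32=100000 popcount=1 -> KEEP
r=33=100001 popcount=2 -> skip
r=34=100010 popcount=2 -> skip
r=35=100011 popcount=3 -> skip
r=36=100100 popcount=2 -> skip
r=37=100101 popcount=3 -> skip
r=38=100110 popcount=3 -> skip
r=39=100111 popcount=4 -> skip
r=40=101000 popcount=2 -> skip
r=41=101001 popcount=3 -> skip
r=42=101010 popcount=3 -> skip
r=43=101011 popcount=4 -> skip
r=44=101100 popcount=3 -> skip
r=45=101101 popcount=4 -> skip
r=46=101110 popcount=4 -> skip
r=47=101111 popcount=5 -> skip
r=48=110000 popcount=2 -> skip
Kept rows: 2 4 8 16 32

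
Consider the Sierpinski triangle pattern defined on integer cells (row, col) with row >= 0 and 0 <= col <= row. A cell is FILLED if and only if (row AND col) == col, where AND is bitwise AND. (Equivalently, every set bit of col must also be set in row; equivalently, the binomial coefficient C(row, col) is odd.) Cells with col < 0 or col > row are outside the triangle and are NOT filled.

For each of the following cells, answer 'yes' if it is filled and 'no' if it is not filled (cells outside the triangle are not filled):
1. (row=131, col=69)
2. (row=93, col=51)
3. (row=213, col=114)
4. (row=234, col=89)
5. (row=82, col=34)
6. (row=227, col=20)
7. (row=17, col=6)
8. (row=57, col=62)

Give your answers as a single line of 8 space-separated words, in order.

Answer: no no no no no no no no

Derivation:
(131,69): row=0b10000011, col=0b1000101, row AND col = 0b1 = 1; 1 != 69 -> empty
(93,51): row=0b1011101, col=0b110011, row AND col = 0b10001 = 17; 17 != 51 -> empty
(213,114): row=0b11010101, col=0b1110010, row AND col = 0b1010000 = 80; 80 != 114 -> empty
(234,89): row=0b11101010, col=0b1011001, row AND col = 0b1001000 = 72; 72 != 89 -> empty
(82,34): row=0b1010010, col=0b100010, row AND col = 0b10 = 2; 2 != 34 -> empty
(227,20): row=0b11100011, col=0b10100, row AND col = 0b0 = 0; 0 != 20 -> empty
(17,6): row=0b10001, col=0b110, row AND col = 0b0 = 0; 0 != 6 -> empty
(57,62): col outside [0, 57] -> not filled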